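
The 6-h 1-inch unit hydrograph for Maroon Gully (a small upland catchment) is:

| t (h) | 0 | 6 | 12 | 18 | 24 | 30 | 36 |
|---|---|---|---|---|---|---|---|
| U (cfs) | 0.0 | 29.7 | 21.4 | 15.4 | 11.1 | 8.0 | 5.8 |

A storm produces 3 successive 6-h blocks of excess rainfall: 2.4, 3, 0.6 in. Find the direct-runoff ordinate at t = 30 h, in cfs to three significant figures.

By discrete convolution, Q_j = Σ (P_i / 1 in) · U_{j−i}.
At t = 30 h (j=5): Q = (2.4/1)·8.0 + (3/1)·11.1 + (0.6/1)·15.4 = 61.7 cfs.

Q ≈ 61.7 cfs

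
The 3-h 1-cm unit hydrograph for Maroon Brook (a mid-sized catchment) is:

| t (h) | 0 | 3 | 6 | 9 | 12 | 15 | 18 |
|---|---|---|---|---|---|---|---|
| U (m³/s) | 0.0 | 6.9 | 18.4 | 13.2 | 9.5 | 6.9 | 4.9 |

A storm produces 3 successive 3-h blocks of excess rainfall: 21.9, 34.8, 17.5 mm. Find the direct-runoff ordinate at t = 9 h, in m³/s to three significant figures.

By discrete convolution, Q_j = Σ (P_i / 10 mm) · U_{j−i}.
At t = 9 h (j=3): Q = (21.9/10)·13.2 + (34.8/10)·18.4 + (17.5/10)·6.9 = 105 m³/s.

Q ≈ 105 m³/s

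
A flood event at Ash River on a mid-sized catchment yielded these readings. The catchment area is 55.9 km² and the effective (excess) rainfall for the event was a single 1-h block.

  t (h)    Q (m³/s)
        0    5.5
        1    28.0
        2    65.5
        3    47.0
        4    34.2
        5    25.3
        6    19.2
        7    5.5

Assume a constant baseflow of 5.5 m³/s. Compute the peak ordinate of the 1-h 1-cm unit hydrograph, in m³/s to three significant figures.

Direct runoff: 0.0, 22.5, 60.0, 41.5, 28.7, 19.8, 13.7, 0.0 m³/s; ΣQ_DR = 186.2 m³/s, peak = 60.0 m³/s.
Runoff depth d = ΣQ_DR·Δt / A = 186.2 × 3600 / (55.9 km²) = 11.99 mm.
The 1-cm UH is the DRH scaled by (10 mm)/d, so U_p = 60.0 × 10/11.99 = 50.0 m³/s.

U_p ≈ 50.0 m³/s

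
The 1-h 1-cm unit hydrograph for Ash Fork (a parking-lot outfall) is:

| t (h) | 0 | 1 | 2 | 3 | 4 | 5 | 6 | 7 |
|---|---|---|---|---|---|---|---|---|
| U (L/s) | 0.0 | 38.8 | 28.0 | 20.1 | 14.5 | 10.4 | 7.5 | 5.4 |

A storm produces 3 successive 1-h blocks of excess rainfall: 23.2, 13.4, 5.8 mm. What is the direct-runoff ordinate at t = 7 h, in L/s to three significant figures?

Q ≈ 28.6 L/s

By discrete convolution, Q_j = Σ (P_i / 10 mm) · U_{j−i}.
At t = 7 h (j=7): Q = (23.2/10)·5.4 + (13.4/10)·7.5 + (5.8/10)·10.4 = 28.6 L/s.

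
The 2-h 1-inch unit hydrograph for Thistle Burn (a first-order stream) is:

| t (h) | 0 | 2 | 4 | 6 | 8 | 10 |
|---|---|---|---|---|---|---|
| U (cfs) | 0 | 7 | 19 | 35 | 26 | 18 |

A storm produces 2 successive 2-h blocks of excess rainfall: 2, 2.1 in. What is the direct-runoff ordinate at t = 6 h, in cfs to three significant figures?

By discrete convolution, Q_j = Σ (P_i / 1 in) · U_{j−i}.
At t = 6 h (j=3): Q = (2/1)·35 + (2.1/1)·19 = 110 cfs.

Q ≈ 110 cfs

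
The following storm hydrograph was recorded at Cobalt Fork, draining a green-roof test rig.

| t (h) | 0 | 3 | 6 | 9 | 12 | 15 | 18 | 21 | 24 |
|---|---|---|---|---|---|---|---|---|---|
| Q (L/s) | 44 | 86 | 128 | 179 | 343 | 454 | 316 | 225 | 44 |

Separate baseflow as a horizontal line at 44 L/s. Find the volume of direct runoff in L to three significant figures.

Direct-runoff ordinates (Q − Q_b): 0.0, 42.0, 84.0, 135.0, 299.0, 410.0, 272.0, 181.0, 0.0 L/s.
ΣQ_DR = 1423 L/s.
With Δt = 3 h = 10800 s, V = ΣQ_DR · Δt = 1423 × 10800 = 1.54 × 10^7 L.

V ≈ 1.54 × 10^7 L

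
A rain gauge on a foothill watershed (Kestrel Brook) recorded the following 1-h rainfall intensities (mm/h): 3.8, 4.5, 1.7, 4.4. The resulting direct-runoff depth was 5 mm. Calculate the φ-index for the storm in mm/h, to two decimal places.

φ ≈ 2.57 mm/h

Only the 3 blocks with intensity above φ contribute runoff: 3.8, 4.5, 4.4 mm/h.
Σ(I−φ)·Δt = d  ⇒  (3.8+4.5+4.4 − 3φ)·1 = 5
φ = (12.70 − 5/1) / 3 = 2.57 mm/h.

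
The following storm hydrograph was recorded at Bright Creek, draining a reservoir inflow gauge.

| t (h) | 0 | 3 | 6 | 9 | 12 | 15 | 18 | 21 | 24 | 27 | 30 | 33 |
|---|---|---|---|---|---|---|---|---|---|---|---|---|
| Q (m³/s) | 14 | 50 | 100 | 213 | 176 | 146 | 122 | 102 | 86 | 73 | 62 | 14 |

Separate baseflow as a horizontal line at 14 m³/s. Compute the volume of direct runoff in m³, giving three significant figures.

Direct-runoff ordinates (Q − Q_b): 0.0, 36.0, 86.0, 199.0, 162.0, 132.0, 108.0, 88.0, 72.0, 59.0, 48.0, 0.0 m³/s.
ΣQ_DR = 990.0 m³/s.
With Δt = 3 h = 10800 s, V = ΣQ_DR · Δt = 990.0 × 10800 = 1.07 × 10^7 m³.

V ≈ 1.07 × 10^7 m³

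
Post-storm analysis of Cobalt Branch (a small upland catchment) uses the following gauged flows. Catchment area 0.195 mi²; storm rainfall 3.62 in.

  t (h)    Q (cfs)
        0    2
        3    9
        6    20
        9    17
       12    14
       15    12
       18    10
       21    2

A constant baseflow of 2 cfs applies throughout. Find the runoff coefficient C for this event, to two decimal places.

C ≈ 0.46

ΣQ_DR = 70.00 cfs; V = ΣQ_DR·Δt = 7.560 × 10^5 ft³.
Runoff depth d = V / A = 1.669 in.
C = d / P = 1.669 / 3.62 = 0.46.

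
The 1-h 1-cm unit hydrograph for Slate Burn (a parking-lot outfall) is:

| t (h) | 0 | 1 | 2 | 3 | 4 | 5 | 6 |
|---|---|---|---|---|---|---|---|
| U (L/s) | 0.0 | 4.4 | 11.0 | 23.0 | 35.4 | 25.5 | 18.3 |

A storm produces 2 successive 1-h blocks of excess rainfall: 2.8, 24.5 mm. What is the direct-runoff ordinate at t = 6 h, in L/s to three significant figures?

Q ≈ 67.6 L/s

By discrete convolution, Q_j = Σ (P_i / 10 mm) · U_{j−i}.
At t = 6 h (j=6): Q = (2.8/10)·18.3 + (24.5/10)·25.5 = 67.6 L/s.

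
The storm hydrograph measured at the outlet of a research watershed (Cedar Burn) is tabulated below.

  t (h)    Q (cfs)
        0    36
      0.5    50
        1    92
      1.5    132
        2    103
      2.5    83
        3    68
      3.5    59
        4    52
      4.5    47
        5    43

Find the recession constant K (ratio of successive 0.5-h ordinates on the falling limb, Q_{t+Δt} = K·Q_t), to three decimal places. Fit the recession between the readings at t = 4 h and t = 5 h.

Using the recession-limb readings at t = 4 h and t = 5 h: Q falls from 52 to 43 cfs over 2 intervals.
K = (Q₂/Q₁)^(1/2) = (43/52)^(1/2) = 0.909.

K ≈ 0.909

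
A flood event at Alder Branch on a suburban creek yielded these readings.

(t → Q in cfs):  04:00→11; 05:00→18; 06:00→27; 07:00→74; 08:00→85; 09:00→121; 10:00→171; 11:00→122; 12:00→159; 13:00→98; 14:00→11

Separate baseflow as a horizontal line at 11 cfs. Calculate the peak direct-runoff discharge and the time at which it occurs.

Q_p = 160.0 cfs at t = 10:00

Subtracting baseflow gives direct-runoff ordinates: 0.0, 7.0, 16.0, 63.0, 74.0, 110.0, 160.0, 111.0, 148.0, 87.0, 0.0 cfs.
The maximum is 160.0 cfs, occurring at the reading for t = 10:00.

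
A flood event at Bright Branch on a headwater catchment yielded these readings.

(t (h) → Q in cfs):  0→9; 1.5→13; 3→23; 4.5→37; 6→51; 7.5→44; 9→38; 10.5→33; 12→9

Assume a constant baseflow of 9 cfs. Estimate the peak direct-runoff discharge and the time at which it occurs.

Q_p = 42.0 cfs at t = 6 h

Subtracting baseflow gives direct-runoff ordinates: 0.0, 4.0, 14.0, 28.0, 42.0, 35.0, 29.0, 24.0, 0.0 cfs.
The maximum is 42.0 cfs, occurring at the reading for t = 6 h.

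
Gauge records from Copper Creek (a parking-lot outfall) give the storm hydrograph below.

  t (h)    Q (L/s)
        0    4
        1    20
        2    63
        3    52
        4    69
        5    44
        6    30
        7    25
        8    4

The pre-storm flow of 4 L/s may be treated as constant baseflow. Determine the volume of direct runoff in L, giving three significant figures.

Direct-runoff ordinates (Q − Q_b): 0.0, 16.0, 59.0, 48.0, 65.0, 40.0, 26.0, 21.0, 0.0 L/s.
ΣQ_DR = 275.0 L/s.
With Δt = 1 h = 3600 s, V = ΣQ_DR · Δt = 275.0 × 3600 = 9.90 × 10^5 L.

V ≈ 9.90 × 10^5 L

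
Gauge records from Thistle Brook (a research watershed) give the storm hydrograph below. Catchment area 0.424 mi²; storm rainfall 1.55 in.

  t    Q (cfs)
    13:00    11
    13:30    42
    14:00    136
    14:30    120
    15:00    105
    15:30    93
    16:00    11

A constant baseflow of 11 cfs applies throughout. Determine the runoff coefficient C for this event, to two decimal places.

C ≈ 0.52

ΣQ_DR = 441.0 cfs; V = ΣQ_DR·Δt = 7.938 × 10^5 ft³.
Runoff depth d = V / A = 0.8059 in.
C = d / P = 0.8059 / 1.55 = 0.52.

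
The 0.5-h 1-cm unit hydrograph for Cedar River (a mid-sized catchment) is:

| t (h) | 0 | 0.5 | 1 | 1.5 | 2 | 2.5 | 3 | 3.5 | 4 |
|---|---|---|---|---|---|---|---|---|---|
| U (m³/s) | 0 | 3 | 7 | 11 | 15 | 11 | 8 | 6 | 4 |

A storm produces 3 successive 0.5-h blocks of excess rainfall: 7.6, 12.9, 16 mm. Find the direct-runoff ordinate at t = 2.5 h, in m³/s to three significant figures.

By discrete convolution, Q_j = Σ (P_i / 10 mm) · U_{j−i}.
At t = 2.5 h (j=5): Q = (7.6/10)·11 + (12.9/10)·15 + (16/10)·11 = 45.3 m³/s.

Q ≈ 45.3 m³/s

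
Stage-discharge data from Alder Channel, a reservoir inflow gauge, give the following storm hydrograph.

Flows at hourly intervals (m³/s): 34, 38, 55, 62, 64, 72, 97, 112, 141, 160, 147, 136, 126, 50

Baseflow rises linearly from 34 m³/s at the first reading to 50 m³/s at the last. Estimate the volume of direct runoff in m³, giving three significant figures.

V ≈ 2.54 × 10^6 m³

Direct-runoff ordinates (Q − Q_b): 0.00, 2.77, 18.54, 24.31, 25.08, 31.85, 55.62, 69.38, 97.15, 114.92, 100.69, 88.46, 77.23, 0.00 m³/s.
ΣQ_DR = 706.0 m³/s.
With Δt = 1 h = 3600 s, V = ΣQ_DR · Δt = 706.0 × 3600 = 2.54 × 10^6 m³.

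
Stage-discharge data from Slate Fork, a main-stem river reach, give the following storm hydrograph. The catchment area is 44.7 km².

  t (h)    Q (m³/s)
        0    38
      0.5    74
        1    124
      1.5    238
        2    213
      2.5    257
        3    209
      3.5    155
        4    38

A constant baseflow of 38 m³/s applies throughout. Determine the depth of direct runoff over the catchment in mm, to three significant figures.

d ≈ 40.4 mm

Direct runoff: 0.0, 36.0, 86.0, 200.0, 175.0, 219.0, 171.0, 117.0, 0.0 m³/s; ΣQ_DR = 1004 m³/s.
V = ΣQ_DR · Δt = 1004 × 1800 s = 1.807 × 10^6 m³.
Over A = 44.7 km², depth = V / A = 40.4 mm.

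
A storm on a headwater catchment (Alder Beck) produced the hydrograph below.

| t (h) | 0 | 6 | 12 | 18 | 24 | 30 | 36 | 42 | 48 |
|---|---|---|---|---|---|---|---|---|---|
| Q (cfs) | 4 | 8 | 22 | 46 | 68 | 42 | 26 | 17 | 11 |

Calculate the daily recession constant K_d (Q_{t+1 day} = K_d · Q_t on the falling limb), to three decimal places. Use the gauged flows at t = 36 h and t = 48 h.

K_d ≈ 0.179

Between t = 36 h and t = 48 h the flow falls from 26 to 11 cfs over 2×6 h = 12 h.
Per-interval ratio K = (11/26)^(1/2) = 0.6504; K_d = K^(24/6) = 0.179.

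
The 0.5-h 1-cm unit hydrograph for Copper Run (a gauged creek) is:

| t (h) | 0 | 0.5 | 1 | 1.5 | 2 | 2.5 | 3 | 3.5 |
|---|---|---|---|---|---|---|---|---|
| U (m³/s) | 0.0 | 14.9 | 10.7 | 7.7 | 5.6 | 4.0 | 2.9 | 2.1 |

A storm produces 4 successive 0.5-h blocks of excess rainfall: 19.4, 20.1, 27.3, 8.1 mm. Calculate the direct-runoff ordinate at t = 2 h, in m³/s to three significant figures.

Q ≈ 67.6 m³/s

By discrete convolution, Q_j = Σ (P_i / 10 mm) · U_{j−i}.
At t = 2 h (j=4): Q = (19.4/10)·5.6 + (20.1/10)·7.7 + (27.3/10)·10.7 + (8.1/10)·14.9 = 67.6 m³/s.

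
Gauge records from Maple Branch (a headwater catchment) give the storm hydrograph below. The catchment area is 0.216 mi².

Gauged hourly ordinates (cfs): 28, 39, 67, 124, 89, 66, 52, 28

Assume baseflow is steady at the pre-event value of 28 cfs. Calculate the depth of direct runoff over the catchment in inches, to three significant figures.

d ≈ 1.93 in

Direct runoff: 0.0, 11.0, 39.0, 96.0, 61.0, 38.0, 24.0, 0.0 cfs; ΣQ_DR = 269.0 cfs.
V = ΣQ_DR · Δt = 269.0 × 3600 s = 9.684 × 10^5 ft³.
Over A = 0.216 mi², depth = V / A = 1.93 in.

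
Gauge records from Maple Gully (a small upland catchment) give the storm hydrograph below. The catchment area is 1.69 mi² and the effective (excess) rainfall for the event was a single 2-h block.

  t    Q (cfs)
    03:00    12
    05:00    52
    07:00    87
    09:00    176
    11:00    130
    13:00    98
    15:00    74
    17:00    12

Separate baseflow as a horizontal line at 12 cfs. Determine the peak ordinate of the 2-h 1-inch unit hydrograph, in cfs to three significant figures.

U_p ≈ 164 cfs

Direct runoff: 0.0, 40.0, 75.0, 164.0, 118.0, 86.0, 62.0, 0.0 cfs; ΣQ_DR = 545.0 cfs, peak = 164.0 cfs.
Runoff depth d = ΣQ_DR·Δt / A = 545.0 × 7200 / (1.69 mi²) = 0.9994 in.
The 1-inch UH is the DRH scaled by (1 in)/d, so U_p = 164.0 × 1/0.9994 = 164 cfs.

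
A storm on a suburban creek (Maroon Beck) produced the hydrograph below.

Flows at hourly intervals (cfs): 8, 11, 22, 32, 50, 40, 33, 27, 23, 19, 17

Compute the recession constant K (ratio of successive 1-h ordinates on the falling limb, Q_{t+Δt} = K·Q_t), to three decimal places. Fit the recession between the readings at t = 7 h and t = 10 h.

K ≈ 0.857

Using the recession-limb readings at t = 7 h and t = 10 h: Q falls from 27 to 17 cfs over 3 intervals.
K = (Q₂/Q₁)^(1/3) = (17/27)^(1/3) = 0.857.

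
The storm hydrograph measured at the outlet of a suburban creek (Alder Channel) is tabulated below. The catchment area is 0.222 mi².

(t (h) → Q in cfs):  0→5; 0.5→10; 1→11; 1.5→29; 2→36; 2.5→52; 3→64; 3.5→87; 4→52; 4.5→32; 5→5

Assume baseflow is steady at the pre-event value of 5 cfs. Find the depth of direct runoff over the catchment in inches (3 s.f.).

d ≈ 1.14 in

Direct runoff: 0.0, 5.0, 6.0, 24.0, 31.0, 47.0, 59.0, 82.0, 47.0, 27.0, 0.0 cfs; ΣQ_DR = 328.0 cfs.
V = ΣQ_DR · Δt = 328.0 × 1800 s = 5.904 × 10^5 ft³.
Over A = 0.222 mi², depth = V / A = 1.14 in.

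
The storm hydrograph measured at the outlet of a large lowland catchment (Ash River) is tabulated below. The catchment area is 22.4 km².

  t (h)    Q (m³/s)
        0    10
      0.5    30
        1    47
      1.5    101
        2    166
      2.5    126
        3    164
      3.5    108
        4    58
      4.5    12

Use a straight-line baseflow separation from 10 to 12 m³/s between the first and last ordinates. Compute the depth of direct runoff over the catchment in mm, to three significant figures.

d ≈ 57.2 mm

Direct runoff: 0.00, 19.78, 36.56, 90.33, 155.11, 114.89, 152.67, 96.44, 46.22, 0.00 m³/s; ΣQ_DR = 712.0 m³/s.
V = ΣQ_DR · Δt = 712.0 × 1800 s = 1.282 × 10^6 m³.
Over A = 22.4 km², depth = V / A = 57.2 mm.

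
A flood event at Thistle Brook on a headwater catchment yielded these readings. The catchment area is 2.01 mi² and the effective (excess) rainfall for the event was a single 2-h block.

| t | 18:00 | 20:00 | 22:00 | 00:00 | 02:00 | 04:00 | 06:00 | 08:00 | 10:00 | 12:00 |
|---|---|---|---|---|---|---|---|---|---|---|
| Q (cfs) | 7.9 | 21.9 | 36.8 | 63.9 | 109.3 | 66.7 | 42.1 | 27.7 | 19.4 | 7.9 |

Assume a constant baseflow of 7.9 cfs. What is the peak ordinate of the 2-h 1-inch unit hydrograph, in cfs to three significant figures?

Direct runoff: 0.0, 14.0, 28.9, 56.0, 101.4, 58.8, 34.2, 19.8, 11.5, 0.0 cfs; ΣQ_DR = 324.6 cfs, peak = 101.4 cfs.
Runoff depth d = ΣQ_DR·Δt / A = 324.6 × 7200 / (2.01 mi²) = 0.5005 in.
The 1-inch UH is the DRH scaled by (1 in)/d, so U_p = 101.4 × 1/0.5005 = 203 cfs.

U_p ≈ 203 cfs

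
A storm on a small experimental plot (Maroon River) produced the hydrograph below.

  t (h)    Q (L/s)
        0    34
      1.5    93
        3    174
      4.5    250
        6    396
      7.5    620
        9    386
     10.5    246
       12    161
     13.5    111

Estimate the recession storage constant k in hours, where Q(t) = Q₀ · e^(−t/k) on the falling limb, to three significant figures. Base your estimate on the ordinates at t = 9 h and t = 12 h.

On the falling limb, Q drops from 386 to 161 L/s between t = 9 h and t = 12 h (Δt = 3 h).
k = −Δt / ln(Q₂/Q₁) = −3 / ln(161/386) = 3.43 h.

k ≈ 3.43 h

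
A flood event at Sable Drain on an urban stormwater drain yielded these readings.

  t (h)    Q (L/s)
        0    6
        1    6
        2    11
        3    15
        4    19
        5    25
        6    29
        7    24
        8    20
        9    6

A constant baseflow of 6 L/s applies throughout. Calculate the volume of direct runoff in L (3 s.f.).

V ≈ 3.64 × 10^5 L

Direct-runoff ordinates (Q − Q_b): 0.0, 0.0, 5.0, 9.0, 13.0, 19.0, 23.0, 18.0, 14.0, 0.0 L/s.
ΣQ_DR = 101.0 L/s.
With Δt = 1 h = 3600 s, V = ΣQ_DR · Δt = 101.0 × 3600 = 3.64 × 10^5 L.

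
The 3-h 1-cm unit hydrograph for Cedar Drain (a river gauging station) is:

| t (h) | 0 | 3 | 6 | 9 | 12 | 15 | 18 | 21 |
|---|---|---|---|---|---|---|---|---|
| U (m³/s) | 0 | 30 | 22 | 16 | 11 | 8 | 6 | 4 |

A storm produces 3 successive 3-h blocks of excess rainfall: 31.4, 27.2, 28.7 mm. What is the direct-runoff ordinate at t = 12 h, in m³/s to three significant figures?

By discrete convolution, Q_j = Σ (P_i / 10 mm) · U_{j−i}.
At t = 12 h (j=4): Q = (31.4/10)·11 + (27.2/10)·16 + (28.7/10)·22 = 141 m³/s.

Q ≈ 141 m³/s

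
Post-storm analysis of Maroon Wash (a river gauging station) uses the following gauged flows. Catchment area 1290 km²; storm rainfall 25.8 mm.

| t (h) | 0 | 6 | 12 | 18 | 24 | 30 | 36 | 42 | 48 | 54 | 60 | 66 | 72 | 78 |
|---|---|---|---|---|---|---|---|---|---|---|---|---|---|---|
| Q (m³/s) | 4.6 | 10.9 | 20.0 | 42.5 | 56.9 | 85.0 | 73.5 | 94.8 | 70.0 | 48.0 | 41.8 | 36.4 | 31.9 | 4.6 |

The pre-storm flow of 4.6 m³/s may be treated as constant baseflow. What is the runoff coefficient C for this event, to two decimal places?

ΣQ_DR = 556.5 m³/s; V = ΣQ_DR·Δt = 1.202 × 10^7 m³.
Runoff depth d = V / A = 9.318 mm.
C = d / P = 9.318 / 25.8 = 0.36.

C ≈ 0.36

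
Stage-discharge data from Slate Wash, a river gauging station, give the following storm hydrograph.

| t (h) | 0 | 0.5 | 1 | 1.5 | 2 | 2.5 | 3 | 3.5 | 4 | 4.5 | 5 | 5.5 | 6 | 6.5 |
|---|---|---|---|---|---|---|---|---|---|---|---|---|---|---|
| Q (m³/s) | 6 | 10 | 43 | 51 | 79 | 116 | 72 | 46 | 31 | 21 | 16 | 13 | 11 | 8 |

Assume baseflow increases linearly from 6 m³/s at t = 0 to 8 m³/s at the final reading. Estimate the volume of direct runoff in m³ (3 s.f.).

Direct-runoff ordinates (Q − Q_b): 0.00, 3.85, 36.69, 44.54, 72.38, 109.23, 65.08, 38.92, 23.77, 13.62, 8.46, 5.31, 3.15, 0.00 m³/s.
ΣQ_DR = 425.0 m³/s.
With Δt = 0.5 h = 1800 s, V = ΣQ_DR · Δt = 425.0 × 1800 = 7.65 × 10^5 m³.

V ≈ 7.65 × 10^5 m³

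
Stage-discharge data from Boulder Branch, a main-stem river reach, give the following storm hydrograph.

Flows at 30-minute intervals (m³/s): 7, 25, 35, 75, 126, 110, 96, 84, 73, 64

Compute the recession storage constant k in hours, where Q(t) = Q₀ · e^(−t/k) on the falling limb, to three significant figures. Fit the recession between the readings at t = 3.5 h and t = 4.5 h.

k ≈ 3.68 h

On the falling limb, Q drops from 84 to 64 m³/s between t = 3.5 h and t = 4.5 h (Δt = 1 h).
k = −Δt / ln(Q₂/Q₁) = −1 / ln(64/84) = 3.68 h.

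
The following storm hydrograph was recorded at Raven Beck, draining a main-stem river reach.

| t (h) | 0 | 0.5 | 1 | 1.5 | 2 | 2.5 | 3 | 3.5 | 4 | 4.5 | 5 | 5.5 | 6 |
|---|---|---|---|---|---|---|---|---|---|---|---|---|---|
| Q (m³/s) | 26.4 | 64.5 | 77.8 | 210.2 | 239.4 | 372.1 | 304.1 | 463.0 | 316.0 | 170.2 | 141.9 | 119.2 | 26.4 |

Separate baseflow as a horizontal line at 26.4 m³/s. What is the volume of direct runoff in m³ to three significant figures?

Direct-runoff ordinates (Q − Q_b): 0.0, 38.1, 51.4, 183.8, 213.0, 345.7, 277.7, 436.6, 289.6, 143.8, 115.5, 92.8, 0.0 m³/s.
ΣQ_DR = 2188 m³/s.
With Δt = 0.5 h = 1800 s, V = ΣQ_DR · Δt = 2188 × 1800 = 3.94 × 10^6 m³.

V ≈ 3.94 × 10^6 m³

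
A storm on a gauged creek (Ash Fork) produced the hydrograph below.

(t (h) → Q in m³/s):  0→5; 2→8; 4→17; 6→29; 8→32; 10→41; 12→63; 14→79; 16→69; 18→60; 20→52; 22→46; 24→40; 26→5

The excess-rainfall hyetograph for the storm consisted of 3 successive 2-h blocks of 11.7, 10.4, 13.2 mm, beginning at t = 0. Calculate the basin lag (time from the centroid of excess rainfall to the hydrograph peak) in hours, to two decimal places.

t_L ≈ 10.92 h

Centroid of excess rainfall: t_c = Σ P_i·t̄_i / ΣP_i = 3.0850 h (block centres at 1, 3, 5 h).
Hydrograph peak occurs at t = 14 h, so basin lag t_L = 14 − 3.0850 = 10.92 h.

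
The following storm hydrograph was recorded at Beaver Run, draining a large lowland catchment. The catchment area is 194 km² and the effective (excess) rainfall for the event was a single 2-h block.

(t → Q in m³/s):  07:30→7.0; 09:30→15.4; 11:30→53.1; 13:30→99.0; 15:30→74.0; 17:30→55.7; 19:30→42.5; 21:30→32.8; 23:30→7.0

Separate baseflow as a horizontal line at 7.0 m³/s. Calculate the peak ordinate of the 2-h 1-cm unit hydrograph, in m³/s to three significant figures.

Direct runoff: 0.0, 8.4, 46.1, 92.0, 67.0, 48.7, 35.5, 25.8, 0.0 m³/s; ΣQ_DR = 323.5 m³/s, peak = 92.0 m³/s.
Runoff depth d = ΣQ_DR·Δt / A = 323.5 × 7200 / (194 km²) = 12.01 mm.
The 1-cm UH is the DRH scaled by (10 mm)/d, so U_p = 92.0 × 10/12.01 = 76.6 m³/s.

U_p ≈ 76.6 m³/s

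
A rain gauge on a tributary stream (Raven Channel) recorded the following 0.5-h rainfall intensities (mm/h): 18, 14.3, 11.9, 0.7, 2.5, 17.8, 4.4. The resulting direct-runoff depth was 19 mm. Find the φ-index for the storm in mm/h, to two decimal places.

φ ≈ 6.00 mm/h

Only the 4 blocks with intensity above φ contribute runoff: 18, 14.3, 11.9, 17.8 mm/h.
Σ(I−φ)·Δt = d  ⇒  (18+14.3+11.9+17.8 − 4φ)·0.5 = 19
φ = (62.00 − 19/0.5) / 4 = 6.00 mm/h.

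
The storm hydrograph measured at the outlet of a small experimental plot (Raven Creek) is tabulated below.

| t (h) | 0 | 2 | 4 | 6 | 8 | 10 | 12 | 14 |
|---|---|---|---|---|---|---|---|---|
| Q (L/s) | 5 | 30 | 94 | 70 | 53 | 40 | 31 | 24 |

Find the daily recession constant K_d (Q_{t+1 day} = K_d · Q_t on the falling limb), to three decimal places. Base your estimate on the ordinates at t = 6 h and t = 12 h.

K_d ≈ 0.038

Between t = 6 h and t = 12 h the flow falls from 70 to 31 L/s over 3×2 h = 6 h.
Per-interval ratio K = (31/70)^(1/3) = 0.7622; K_d = K^(24/2) = 0.038.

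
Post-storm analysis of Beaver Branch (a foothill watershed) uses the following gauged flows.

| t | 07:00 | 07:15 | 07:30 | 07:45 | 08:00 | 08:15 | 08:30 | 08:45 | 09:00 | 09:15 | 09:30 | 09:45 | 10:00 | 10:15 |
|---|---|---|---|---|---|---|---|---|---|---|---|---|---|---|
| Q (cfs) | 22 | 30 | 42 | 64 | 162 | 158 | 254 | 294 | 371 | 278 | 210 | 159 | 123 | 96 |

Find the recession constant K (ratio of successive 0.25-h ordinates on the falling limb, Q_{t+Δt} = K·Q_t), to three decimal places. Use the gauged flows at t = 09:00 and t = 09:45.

K ≈ 0.754

Using the recession-limb readings at t = 09:00 and t = 09:45: Q falls from 371 to 159 cfs over 3 intervals.
K = (Q₂/Q₁)^(1/3) = (159/371)^(1/3) = 0.754.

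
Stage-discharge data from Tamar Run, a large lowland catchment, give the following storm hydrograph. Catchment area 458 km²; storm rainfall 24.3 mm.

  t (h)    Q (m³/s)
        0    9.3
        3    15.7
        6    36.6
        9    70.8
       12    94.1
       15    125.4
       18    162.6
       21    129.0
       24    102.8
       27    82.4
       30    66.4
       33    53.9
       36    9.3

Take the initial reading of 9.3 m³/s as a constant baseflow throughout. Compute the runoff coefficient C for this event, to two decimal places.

C ≈ 0.81

ΣQ_DR = 837.4 m³/s; V = ΣQ_DR·Δt = 9.044 × 10^6 m³.
Runoff depth d = V / A = 19.75 mm.
C = d / P = 19.75 / 24.3 = 0.81.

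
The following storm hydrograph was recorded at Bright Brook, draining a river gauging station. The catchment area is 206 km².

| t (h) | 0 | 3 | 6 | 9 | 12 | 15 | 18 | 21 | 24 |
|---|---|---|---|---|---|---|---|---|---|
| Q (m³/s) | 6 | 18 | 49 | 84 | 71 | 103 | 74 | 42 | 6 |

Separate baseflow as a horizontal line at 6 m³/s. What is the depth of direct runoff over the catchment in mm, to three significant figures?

Direct runoff: 0.0, 12.0, 43.0, 78.0, 65.0, 97.0, 68.0, 36.0, 0.0 m³/s; ΣQ_DR = 399.0 m³/s.
V = ΣQ_DR · Δt = 399.0 × 10800 s = 4.309 × 10^6 m³.
Over A = 206 km², depth = V / A = 20.9 mm.

d ≈ 20.9 mm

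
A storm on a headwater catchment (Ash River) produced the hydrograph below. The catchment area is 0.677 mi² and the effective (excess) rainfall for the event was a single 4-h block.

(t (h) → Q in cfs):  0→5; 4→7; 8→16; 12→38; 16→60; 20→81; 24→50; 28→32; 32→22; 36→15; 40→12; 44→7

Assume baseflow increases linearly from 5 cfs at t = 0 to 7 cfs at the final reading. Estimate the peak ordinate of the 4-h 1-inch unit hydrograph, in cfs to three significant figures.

Direct runoff: 0.00, 1.82, 10.64, 32.45, 54.27, 75.09, 43.91, 25.73, 15.55, 8.36, 5.18, 0.00 cfs; ΣQ_DR = 273.0 cfs, peak = 75.09 cfs.
Runoff depth d = ΣQ_DR·Δt / A = 273.0 × 14400 / (0.677 mi²) = 2.499 in.
The 1-inch UH is the DRH scaled by (1 in)/d, so U_p = 75.09 × 1/2.499 = 30.0 cfs.

U_p ≈ 30.0 cfs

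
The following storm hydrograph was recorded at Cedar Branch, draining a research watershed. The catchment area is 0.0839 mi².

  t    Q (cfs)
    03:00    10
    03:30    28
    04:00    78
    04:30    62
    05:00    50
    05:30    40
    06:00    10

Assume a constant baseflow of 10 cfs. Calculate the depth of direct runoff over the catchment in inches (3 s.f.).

Direct runoff: 0.0, 18.0, 68.0, 52.0, 40.0, 30.0, 0.0 cfs; ΣQ_DR = 208.0 cfs.
V = ΣQ_DR · Δt = 208.0 × 1800 s = 3.744 × 10^5 ft³.
Over A = 0.0839 mi², depth = V / A = 1.92 in.

d ≈ 1.92 in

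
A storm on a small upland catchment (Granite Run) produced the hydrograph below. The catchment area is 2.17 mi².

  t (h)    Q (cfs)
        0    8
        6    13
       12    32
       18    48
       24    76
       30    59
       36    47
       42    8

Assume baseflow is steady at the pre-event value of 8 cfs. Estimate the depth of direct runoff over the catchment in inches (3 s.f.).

d ≈ 0.973 in

Direct runoff: 0.0, 5.0, 24.0, 40.0, 68.0, 51.0, 39.0, 0.0 cfs; ΣQ_DR = 227.0 cfs.
V = ΣQ_DR · Δt = 227.0 × 21600 s = 4.903 × 10^6 ft³.
Over A = 2.17 mi², depth = V / A = 0.973 in.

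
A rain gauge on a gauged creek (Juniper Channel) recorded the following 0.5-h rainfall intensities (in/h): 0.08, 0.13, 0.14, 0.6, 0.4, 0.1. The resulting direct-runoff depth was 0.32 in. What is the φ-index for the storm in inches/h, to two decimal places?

φ ≈ 0.18 in/h

Only the 2 blocks with intensity above φ contribute runoff: 0.6, 0.4 in/h.
Σ(I−φ)·Δt = d  ⇒  (0.6+0.4 − 2φ)·0.5 = 0.32
φ = (1.000 − 0.32/0.5) / 2 = 0.18 in/h.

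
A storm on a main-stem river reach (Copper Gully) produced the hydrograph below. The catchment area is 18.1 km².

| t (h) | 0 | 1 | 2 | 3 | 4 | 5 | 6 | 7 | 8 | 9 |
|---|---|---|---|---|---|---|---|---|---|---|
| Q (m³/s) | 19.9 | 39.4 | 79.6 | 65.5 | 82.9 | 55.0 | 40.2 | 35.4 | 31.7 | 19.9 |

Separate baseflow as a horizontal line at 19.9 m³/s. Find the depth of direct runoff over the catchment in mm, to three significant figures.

Direct runoff: 0.0, 19.5, 59.7, 45.6, 63.0, 35.1, 20.3, 15.5, 11.8, 0.0 m³/s; ΣQ_DR = 270.5 m³/s.
V = ΣQ_DR · Δt = 270.5 × 3600 s = 9.738 × 10^5 m³.
Over A = 18.1 km², depth = V / A = 53.8 mm.

d ≈ 53.8 mm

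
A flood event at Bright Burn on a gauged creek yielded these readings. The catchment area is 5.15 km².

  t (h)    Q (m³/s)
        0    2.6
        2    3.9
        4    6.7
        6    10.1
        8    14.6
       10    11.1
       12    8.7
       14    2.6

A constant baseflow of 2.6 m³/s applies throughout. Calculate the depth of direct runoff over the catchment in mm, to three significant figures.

Direct runoff: 0.0, 1.3, 4.1, 7.5, 12.0, 8.5, 6.1, 0.0 m³/s; ΣQ_DR = 39.50 m³/s.
V = ΣQ_DR · Δt = 39.50 × 7200 s = 2.844 × 10^5 m³.
Over A = 5.15 km², depth = V / A = 55.2 mm.

d ≈ 55.2 mm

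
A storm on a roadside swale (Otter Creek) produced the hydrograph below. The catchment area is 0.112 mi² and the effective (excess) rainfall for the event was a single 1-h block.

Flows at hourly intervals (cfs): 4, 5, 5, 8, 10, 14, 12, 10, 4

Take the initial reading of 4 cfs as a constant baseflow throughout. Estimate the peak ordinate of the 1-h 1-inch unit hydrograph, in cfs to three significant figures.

Direct runoff: 0.0, 1.0, 1.0, 4.0, 6.0, 10.0, 8.0, 6.0, 0.0 cfs; ΣQ_DR = 36.00 cfs, peak = 10.0 cfs.
Runoff depth d = ΣQ_DR·Δt / A = 36.00 × 3600 / (0.112 mi²) = 0.4981 in.
The 1-inch UH is the DRH scaled by (1 in)/d, so U_p = 10.0 × 1/0.4981 = 20.1 cfs.

U_p ≈ 20.1 cfs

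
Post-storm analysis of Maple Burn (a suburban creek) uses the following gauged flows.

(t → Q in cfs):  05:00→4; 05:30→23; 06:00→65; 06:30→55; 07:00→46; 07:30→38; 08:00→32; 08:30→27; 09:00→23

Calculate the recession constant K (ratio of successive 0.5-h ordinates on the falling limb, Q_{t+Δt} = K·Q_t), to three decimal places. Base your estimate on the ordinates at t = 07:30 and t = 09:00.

K ≈ 0.846

Using the recession-limb readings at t = 07:30 and t = 09:00: Q falls from 38 to 23 cfs over 3 intervals.
K = (Q₂/Q₁)^(1/3) = (23/38)^(1/3) = 0.846.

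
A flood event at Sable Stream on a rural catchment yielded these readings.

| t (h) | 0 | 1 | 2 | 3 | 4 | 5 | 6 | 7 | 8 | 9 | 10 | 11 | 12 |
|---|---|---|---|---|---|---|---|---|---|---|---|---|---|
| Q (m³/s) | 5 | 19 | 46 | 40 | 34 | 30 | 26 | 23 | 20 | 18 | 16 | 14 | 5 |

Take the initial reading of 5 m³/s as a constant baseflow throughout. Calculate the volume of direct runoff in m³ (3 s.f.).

V ≈ 8.32 × 10^5 m³

Direct-runoff ordinates (Q − Q_b): 0.0, 14.0, 41.0, 35.0, 29.0, 25.0, 21.0, 18.0, 15.0, 13.0, 11.0, 9.0, 0.0 m³/s.
ΣQ_DR = 231.0 m³/s.
With Δt = 1 h = 3600 s, V = ΣQ_DR · Δt = 231.0 × 3600 = 8.32 × 10^5 m³.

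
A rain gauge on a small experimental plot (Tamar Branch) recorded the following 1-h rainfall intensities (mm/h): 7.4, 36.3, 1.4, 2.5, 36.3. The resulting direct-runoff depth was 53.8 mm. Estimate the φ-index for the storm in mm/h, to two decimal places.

φ ≈ 9.40 mm/h

Only the 2 blocks with intensity above φ contribute runoff: 36.3, 36.3 mm/h.
Σ(I−φ)·Δt = d  ⇒  (36.3+36.3 − 2φ)·1 = 53.8
φ = (72.60 − 53.8/1) / 2 = 9.40 mm/h.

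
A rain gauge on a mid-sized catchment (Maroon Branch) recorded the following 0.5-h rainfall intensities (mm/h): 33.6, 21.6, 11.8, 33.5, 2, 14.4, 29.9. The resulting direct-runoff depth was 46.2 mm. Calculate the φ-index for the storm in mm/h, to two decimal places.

φ ≈ 8.73 mm/h

Only the 6 blocks with intensity above φ contribute runoff: 33.6, 21.6, 11.8, 33.5, 14.4, 29.9 mm/h.
Σ(I−φ)·Δt = d  ⇒  (33.6+21.6+11.8+33.5+14.4+29.9 − 6φ)·0.5 = 46.2
φ = (144.8 − 46.2/0.5) / 6 = 8.73 mm/h.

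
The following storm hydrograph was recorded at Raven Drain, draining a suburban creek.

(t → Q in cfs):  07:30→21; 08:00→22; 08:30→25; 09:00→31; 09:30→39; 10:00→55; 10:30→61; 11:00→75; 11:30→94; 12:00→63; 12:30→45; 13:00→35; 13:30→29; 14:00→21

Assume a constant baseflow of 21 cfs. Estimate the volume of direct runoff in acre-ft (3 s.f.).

V ≈ 13.3 acre-ft

Direct-runoff ordinates (Q − Q_b): 0.0, 1.0, 4.0, 10.0, 18.0, 34.0, 40.0, 54.0, 73.0, 42.0, 24.0, 14.0, 8.0, 0.0 cfs.
ΣQ_DR = 322.0 cfs.
With Δt = 0.5 h = 1800 s, V = ΣQ_DR · Δt = 322.0 × 1800 = 5.80 × 10^5 ft³ = 13.3 acre-ft.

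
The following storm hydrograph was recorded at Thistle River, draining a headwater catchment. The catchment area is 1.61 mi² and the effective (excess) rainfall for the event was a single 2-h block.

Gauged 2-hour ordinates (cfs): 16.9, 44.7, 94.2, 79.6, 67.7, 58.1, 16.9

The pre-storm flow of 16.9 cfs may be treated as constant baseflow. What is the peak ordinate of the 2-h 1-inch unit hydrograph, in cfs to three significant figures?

Direct runoff: 0.0, 27.8, 77.3, 62.7, 50.8, 41.2, 0.0 cfs; ΣQ_DR = 259.8 cfs, peak = 77.3 cfs.
Runoff depth d = ΣQ_DR·Δt / A = 259.8 × 7200 / (1.61 mi²) = 0.5001 in.
The 1-inch UH is the DRH scaled by (1 in)/d, so U_p = 77.3 × 1/0.5001 = 155 cfs.

U_p ≈ 155 cfs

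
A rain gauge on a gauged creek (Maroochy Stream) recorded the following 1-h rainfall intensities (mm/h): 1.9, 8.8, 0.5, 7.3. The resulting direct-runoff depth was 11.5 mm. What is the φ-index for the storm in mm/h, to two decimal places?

φ ≈ 2.30 mm/h

Only the 2 blocks with intensity above φ contribute runoff: 8.8, 7.3 mm/h.
Σ(I−φ)·Δt = d  ⇒  (8.8+7.3 − 2φ)·1 = 11.5
φ = (16.10 − 11.5/1) / 2 = 2.30 mm/h.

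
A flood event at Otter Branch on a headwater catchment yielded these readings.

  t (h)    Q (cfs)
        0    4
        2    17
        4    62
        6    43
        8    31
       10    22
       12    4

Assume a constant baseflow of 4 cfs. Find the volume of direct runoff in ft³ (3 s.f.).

V ≈ 1.12 × 10^6 ft³

Direct-runoff ordinates (Q − Q_b): 0.0, 13.0, 58.0, 39.0, 27.0, 18.0, 0.0 cfs.
ΣQ_DR = 155.0 cfs.
With Δt = 2 h = 7200 s, V = ΣQ_DR · Δt = 155.0 × 7200 = 1.12 × 10^6 ft³.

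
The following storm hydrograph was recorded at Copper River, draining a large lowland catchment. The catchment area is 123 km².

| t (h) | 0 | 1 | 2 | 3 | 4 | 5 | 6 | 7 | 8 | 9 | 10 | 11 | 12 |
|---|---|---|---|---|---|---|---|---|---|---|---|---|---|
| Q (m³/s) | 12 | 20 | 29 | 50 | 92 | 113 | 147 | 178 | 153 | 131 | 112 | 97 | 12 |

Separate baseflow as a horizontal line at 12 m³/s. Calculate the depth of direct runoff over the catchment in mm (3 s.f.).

Direct runoff: 0.0, 8.0, 17.0, 38.0, 80.0, 101.0, 135.0, 166.0, 141.0, 119.0, 100.0, 85.0, 0.0 m³/s; ΣQ_DR = 990.0 m³/s.
V = ΣQ_DR · Δt = 990.0 × 3600 s = 3.564 × 10^6 m³.
Over A = 123 km², depth = V / A = 29.0 mm.

d ≈ 29.0 mm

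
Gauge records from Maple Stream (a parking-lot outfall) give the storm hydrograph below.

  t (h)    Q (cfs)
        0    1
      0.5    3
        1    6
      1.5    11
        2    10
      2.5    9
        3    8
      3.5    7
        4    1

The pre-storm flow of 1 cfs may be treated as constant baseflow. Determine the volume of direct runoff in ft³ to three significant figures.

Direct-runoff ordinates (Q − Q_b): 0.0, 2.0, 5.0, 10.0, 9.0, 8.0, 7.0, 6.0, 0.0 cfs.
ΣQ_DR = 47.00 cfs.
With Δt = 0.5 h = 1800 s, V = ΣQ_DR · Δt = 47.00 × 1800 = 84600 ft³.

V ≈ 84600 ft³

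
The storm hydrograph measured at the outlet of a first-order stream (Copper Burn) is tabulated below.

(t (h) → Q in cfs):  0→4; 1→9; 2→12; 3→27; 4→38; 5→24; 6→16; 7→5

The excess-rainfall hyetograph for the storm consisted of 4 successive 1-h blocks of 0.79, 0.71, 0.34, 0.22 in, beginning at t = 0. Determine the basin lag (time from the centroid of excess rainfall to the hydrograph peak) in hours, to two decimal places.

Centroid of excess rainfall: t_c = Σ P_i·t̄_i / ΣP_i = 1.4951 h (block centres at 0.5, 1.5, 2.5, 3.5 h).
Hydrograph peak occurs at t = 4 h, so basin lag t_L = 4 − 1.4951 = 2.50 h.

t_L ≈ 2.50 h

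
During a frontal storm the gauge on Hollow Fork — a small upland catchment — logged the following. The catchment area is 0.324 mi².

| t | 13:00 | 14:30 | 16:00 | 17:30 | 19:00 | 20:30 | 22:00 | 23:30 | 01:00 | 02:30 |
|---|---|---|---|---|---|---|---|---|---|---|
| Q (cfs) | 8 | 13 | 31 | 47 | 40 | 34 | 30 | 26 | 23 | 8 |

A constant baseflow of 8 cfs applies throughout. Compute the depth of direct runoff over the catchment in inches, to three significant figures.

d ≈ 1.29 in

Direct runoff: 0.0, 5.0, 23.0, 39.0, 32.0, 26.0, 22.0, 18.0, 15.0, 0.0 cfs; ΣQ_DR = 180.0 cfs.
V = ΣQ_DR · Δt = 180.0 × 5400 s = 9.720 × 10^5 ft³.
Over A = 0.324 mi², depth = V / A = 1.29 in.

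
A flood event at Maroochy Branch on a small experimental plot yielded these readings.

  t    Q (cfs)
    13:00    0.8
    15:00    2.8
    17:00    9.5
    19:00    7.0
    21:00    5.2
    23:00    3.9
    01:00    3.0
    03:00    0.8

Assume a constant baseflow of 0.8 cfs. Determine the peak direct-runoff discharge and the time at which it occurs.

Q_p = 8.7 cfs at t = 17:00

Subtracting baseflow gives direct-runoff ordinates: 0.0, 2.0, 8.7, 6.2, 4.4, 3.1, 2.2, 0.0 cfs.
The maximum is 8.7 cfs, occurring at the reading for t = 17:00.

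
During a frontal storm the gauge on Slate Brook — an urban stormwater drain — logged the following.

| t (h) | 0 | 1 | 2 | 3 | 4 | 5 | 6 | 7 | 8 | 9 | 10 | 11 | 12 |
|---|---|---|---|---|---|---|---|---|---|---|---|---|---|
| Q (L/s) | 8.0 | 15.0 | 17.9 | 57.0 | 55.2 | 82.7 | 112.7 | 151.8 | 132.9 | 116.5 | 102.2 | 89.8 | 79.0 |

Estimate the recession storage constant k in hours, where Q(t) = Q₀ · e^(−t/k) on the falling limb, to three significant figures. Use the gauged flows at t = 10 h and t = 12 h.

k ≈ 7.77 h

On the falling limb, Q drops from 102.2 to 79.0 L/s between t = 10 h and t = 12 h (Δt = 2 h).
k = −Δt / ln(Q₂/Q₁) = −2 / ln(79.0/102.2) = 7.77 h.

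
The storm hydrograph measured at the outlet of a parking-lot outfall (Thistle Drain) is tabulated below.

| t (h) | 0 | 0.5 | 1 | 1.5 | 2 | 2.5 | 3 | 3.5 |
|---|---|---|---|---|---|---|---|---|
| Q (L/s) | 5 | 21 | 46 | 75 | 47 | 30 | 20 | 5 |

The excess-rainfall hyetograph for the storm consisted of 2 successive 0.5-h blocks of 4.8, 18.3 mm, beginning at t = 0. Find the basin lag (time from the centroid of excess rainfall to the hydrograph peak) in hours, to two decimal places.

t_L ≈ 0.85 h

Centroid of excess rainfall: t_c = Σ P_i·t̄_i / ΣP_i = 0.6461 h (block centres at 0.25, 0.75 h).
Hydrograph peak occurs at t = 1.5 h, so basin lag t_L = 1.5 − 0.6461 = 0.85 h.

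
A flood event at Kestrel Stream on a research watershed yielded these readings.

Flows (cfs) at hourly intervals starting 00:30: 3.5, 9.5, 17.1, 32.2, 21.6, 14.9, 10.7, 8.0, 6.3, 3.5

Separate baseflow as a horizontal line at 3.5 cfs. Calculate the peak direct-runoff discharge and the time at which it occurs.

Q_p = 28.7 cfs at t = 03:30

Subtracting baseflow gives direct-runoff ordinates: 0.0, 6.0, 13.6, 28.7, 18.1, 11.4, 7.2, 4.5, 2.8, 0.0 cfs.
The maximum is 28.7 cfs, occurring at the reading for t = 03:30.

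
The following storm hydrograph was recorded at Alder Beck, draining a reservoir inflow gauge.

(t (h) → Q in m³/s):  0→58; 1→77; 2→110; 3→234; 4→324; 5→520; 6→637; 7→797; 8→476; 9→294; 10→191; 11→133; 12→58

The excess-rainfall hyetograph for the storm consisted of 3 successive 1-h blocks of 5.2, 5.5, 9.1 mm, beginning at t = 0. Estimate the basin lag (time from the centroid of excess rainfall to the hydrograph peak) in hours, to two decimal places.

Centroid of excess rainfall: t_c = Σ P_i·t̄_i / ΣP_i = 1.6970 h (block centres at 0.5, 1.5, 2.5 h).
Hydrograph peak occurs at t = 7 h, so basin lag t_L = 7 − 1.6970 = 5.30 h.

t_L ≈ 5.30 h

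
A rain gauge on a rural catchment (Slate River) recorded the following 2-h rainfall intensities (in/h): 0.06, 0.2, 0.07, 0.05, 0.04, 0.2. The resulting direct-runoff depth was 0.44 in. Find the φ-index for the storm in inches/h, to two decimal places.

φ ≈ 0.09 in/h

Only the 2 blocks with intensity above φ contribute runoff: 0.2, 0.2 in/h.
Σ(I−φ)·Δt = d  ⇒  (0.2+0.2 − 2φ)·2 = 0.44
φ = (0.4000 − 0.44/2) / 2 = 0.09 in/h.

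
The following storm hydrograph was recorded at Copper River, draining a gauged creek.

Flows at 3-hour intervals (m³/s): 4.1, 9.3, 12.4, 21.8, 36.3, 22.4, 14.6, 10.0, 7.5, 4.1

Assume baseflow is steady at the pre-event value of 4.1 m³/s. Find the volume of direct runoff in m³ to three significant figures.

V ≈ 1.10 × 10^6 m³

Direct-runoff ordinates (Q − Q_b): 0.0, 5.2, 8.3, 17.7, 32.2, 18.3, 10.5, 5.9, 3.4, 0.0 m³/s.
ΣQ_DR = 101.5 m³/s.
With Δt = 3 h = 10800 s, V = ΣQ_DR · Δt = 101.5 × 10800 = 1.10 × 10^6 m³.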